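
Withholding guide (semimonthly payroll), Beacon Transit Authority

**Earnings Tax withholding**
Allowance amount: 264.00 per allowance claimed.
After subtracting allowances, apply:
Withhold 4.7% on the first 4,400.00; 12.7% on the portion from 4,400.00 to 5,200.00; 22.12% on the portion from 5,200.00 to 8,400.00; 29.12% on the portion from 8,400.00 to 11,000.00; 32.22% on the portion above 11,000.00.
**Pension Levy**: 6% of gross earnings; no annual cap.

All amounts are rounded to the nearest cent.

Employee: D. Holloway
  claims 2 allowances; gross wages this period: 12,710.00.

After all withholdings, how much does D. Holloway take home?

Earnings Tax: taxable = 12,710.00 − 2×264.00 = 12,182.00
  1,773.36 + 32.22% × (12,182.00 − 11,000.00) = 1,773.36 + 32.22% × 1,182.00 = 2,154.20
Pension Levy: 6% × 12,710.00 = 762.60
Total withheld: 2,154.20 + 762.60 = 2,916.80
Net pay: 12,710.00 − 2,916.80 = 9,793.20

9,793.20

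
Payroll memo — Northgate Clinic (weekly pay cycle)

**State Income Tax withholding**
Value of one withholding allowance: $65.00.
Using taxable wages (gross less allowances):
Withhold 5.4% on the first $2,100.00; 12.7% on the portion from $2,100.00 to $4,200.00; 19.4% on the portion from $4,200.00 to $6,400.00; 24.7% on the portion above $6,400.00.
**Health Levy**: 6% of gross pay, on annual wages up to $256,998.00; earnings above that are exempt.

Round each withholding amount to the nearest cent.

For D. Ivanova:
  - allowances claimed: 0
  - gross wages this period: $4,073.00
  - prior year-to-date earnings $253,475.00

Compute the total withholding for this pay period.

State Income Tax: taxable = $4,073.00
  $113.40 + 12.7% × ($4,073.00 − $2,100.00) = $113.40 + 12.7% × $1,973.00 = $363.97
Health Levy: cap $256,998.00 − YTD $253,475.00 = $3,523.00 subject; 6% × $3,523.00 = $211.38
Total: $363.97 + $211.38 = $575.35

$575.35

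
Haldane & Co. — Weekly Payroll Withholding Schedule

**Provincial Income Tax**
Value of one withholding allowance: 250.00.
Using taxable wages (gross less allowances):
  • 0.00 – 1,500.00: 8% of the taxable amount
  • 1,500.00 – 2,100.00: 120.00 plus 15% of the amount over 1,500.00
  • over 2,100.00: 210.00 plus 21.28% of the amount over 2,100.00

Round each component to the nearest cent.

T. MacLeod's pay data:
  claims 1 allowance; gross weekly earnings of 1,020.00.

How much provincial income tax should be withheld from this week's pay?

61.60

Provincial Income Tax: taxable = 1,020.00 − 1×250.00 = 770.00
  8% × 770.00 = 61.60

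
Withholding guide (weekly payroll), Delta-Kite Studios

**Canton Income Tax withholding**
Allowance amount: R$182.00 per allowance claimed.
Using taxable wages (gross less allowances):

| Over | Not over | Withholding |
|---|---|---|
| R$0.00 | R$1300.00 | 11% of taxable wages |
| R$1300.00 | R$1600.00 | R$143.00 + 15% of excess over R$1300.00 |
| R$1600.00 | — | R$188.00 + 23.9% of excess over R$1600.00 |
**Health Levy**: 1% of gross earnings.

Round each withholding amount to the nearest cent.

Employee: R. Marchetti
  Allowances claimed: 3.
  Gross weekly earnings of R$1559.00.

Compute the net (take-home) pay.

R$1431.98

Canton Income Tax: taxable = R$1559.00 − 3×R$182.00 = R$1013.00
  11% × R$1013.00 = R$111.43
Health Levy: 1% × R$1559.00 = R$15.59
Total withheld: R$111.43 + R$15.59 = R$127.02
Net pay: R$1559.00 − R$127.02 = R$1431.98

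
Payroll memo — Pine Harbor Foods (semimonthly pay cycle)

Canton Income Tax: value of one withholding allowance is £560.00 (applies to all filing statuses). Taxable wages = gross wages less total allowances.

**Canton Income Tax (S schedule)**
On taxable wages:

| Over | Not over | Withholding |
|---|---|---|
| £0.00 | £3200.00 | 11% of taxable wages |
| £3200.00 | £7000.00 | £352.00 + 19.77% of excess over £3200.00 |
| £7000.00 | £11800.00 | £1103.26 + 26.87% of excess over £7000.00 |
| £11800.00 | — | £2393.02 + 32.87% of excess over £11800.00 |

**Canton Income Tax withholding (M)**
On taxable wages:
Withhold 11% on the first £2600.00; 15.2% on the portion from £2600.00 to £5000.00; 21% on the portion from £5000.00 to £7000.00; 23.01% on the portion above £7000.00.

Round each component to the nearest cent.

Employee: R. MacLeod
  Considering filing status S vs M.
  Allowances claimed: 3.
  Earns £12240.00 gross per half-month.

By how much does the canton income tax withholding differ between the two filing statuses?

£169.87

Canton Income Tax (S): taxable = £12240.00 − 3×£560.00 = £10560.00
  £1103.26 + 26.87% × (£10560.00 − £7000.00) = £1103.26 + 26.87% × £3560.00 = £2059.83
Canton Income Tax (M): taxable = £12240.00 − 3×£560.00 = £10560.00
  £1070.80 + 23.01% × (£10560.00 − £7000.00) = £1070.80 + 23.01% × £3560.00 = £1889.96
Difference: |£2059.83 − £1889.96| = £169.87 (higher under S)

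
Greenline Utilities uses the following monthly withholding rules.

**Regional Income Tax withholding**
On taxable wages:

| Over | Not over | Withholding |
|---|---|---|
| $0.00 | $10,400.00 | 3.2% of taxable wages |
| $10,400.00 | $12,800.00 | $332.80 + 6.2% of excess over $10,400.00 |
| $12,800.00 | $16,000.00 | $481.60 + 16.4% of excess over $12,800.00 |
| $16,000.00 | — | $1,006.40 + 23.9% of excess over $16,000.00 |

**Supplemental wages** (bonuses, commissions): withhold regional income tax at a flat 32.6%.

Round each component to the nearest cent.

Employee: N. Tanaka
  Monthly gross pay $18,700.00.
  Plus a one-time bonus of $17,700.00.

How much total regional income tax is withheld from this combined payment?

Regional Income Tax: taxable = $18,700.00
  $1,006.40 + 23.9% × ($18,700.00 − $16,000.00) = $1,006.40 + 23.9% × $2,700.00 = $1,651.70
Supplemental (32.6% flat on bonus): 32.6% × $17,700.00 = $5,770.20
Total regional income tax: $1,651.70 + $5,770.20 = $7,421.90

$7,421.90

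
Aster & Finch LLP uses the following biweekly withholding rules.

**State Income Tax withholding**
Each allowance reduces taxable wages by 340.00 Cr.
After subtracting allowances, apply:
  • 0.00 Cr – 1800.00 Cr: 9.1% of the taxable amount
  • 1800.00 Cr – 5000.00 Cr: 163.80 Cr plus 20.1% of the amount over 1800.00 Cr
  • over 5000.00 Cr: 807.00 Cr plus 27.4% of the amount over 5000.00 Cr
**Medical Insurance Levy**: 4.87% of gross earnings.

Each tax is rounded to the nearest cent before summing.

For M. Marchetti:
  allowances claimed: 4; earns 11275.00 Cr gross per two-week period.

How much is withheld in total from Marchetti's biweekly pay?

2702.80 Cr

State Income Tax: taxable = 11275.00 Cr − 4×340.00 Cr = 9915.00 Cr
  807.00 Cr + 27.4% × (9915.00 Cr − 5000.00 Cr) = 807.00 Cr + 27.4% × 4915.00 Cr = 2153.71 Cr
Medical Insurance Levy: 4.87% × 11275.00 Cr = 549.09 Cr
Total: 2153.71 Cr + 549.09 Cr = 2702.80 Cr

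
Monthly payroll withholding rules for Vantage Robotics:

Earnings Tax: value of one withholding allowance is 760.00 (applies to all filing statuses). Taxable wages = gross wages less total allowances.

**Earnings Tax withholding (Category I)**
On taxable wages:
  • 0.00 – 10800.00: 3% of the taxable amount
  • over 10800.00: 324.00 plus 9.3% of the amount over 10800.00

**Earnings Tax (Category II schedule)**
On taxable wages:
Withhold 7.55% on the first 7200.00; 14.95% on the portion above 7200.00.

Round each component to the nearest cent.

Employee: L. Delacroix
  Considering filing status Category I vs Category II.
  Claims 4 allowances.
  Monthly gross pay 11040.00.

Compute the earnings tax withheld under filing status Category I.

Earnings Tax (Category I): taxable = 11040.00 − 4×760.00 = 8000.00
  3% × 8000.00 = 240.00

240.00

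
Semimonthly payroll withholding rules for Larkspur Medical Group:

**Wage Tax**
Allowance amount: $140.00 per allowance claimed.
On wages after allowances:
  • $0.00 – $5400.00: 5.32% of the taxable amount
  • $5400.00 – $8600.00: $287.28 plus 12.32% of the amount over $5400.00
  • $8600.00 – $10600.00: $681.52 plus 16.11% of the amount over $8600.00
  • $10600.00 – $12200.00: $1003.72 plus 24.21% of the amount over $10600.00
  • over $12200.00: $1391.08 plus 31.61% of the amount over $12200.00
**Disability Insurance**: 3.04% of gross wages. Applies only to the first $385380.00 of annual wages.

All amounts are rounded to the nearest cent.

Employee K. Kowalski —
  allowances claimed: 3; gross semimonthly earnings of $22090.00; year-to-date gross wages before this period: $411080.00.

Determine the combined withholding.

$4384.55

Wage Tax: taxable = $22090.00 − 3×$140.00 = $21670.00
  $1391.08 + 31.61% × ($21670.00 − $12200.00) = $1391.08 + 31.61% × $9470.00 = $4384.55
Disability Insurance: YTD $411080.00 ≥ cap $385380.00 → $0.00
Total: $4384.55 + $0.00 = $4384.55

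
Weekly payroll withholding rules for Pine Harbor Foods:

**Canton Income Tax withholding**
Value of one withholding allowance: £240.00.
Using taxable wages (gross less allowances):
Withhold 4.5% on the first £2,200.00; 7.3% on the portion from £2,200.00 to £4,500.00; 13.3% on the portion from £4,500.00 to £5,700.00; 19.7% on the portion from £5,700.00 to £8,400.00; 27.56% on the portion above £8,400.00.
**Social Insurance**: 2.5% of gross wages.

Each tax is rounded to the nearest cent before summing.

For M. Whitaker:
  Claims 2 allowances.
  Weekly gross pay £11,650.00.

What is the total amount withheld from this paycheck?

£2,013.06

Canton Income Tax: taxable = £11,650.00 − 2×£240.00 = £11,170.00
  £958.40 + 27.56% × (£11,170.00 − £8,400.00) = £958.40 + 27.56% × £2,770.00 = £1,721.81
Social Insurance: 2.5% × £11,650.00 = £291.25
Total: £1,721.81 + £291.25 = £2,013.06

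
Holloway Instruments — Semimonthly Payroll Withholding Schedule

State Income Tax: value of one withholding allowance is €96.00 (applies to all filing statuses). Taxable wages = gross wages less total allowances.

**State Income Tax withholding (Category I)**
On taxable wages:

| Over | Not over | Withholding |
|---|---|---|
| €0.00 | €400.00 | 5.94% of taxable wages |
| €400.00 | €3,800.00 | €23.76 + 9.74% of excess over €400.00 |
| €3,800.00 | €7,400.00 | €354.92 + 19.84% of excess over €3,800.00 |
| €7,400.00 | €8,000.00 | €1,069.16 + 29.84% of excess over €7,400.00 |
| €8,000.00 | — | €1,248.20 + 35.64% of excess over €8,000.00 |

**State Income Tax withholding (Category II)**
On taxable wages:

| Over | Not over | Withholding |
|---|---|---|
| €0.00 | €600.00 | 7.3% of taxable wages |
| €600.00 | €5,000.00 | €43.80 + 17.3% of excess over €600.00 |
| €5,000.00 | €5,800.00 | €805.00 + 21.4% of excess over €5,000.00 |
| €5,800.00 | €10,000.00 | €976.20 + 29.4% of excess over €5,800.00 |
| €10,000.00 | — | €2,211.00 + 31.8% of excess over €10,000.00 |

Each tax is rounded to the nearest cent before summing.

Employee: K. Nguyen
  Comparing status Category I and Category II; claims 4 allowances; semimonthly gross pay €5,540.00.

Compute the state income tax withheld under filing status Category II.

€838.38

State Income Tax (Category II): taxable = €5,540.00 − 4×€96.00 = €5,156.00
  €805.00 + 21.4% × (€5,156.00 − €5,000.00) = €805.00 + 21.4% × €156.00 = €838.38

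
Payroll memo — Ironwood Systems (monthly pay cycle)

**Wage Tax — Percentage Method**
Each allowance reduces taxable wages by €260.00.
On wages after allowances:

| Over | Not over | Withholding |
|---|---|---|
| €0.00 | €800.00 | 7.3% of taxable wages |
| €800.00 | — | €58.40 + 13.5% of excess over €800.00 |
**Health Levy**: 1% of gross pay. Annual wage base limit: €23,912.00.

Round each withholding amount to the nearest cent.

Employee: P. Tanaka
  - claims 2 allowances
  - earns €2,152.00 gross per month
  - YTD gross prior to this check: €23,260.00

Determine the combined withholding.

€177.24

Wage Tax: taxable = €2,152.00 − 2×€260.00 = €1,632.00
  €58.40 + 13.5% × (€1,632.00 − €800.00) = €58.40 + 13.5% × €832.00 = €170.72
Health Levy: cap €23,912.00 − YTD €23,260.00 = €652.00 subject; 1% × €652.00 = €6.52
Total: €170.72 + €6.52 = €177.24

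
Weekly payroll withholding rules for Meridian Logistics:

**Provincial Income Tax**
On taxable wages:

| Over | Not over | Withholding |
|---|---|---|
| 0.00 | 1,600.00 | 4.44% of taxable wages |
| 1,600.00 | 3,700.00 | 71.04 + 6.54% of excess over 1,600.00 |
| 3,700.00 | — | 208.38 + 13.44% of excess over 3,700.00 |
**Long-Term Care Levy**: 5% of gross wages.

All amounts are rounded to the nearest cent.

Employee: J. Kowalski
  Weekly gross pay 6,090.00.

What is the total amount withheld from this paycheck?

Provincial Income Tax: taxable = 6,090.00
  208.38 + 13.44% × (6,090.00 − 3,700.00) = 208.38 + 13.44% × 2,390.00 = 529.60
Long-Term Care Levy: 5% × 6,090.00 = 304.50
Total: 529.60 + 304.50 = 834.10

834.10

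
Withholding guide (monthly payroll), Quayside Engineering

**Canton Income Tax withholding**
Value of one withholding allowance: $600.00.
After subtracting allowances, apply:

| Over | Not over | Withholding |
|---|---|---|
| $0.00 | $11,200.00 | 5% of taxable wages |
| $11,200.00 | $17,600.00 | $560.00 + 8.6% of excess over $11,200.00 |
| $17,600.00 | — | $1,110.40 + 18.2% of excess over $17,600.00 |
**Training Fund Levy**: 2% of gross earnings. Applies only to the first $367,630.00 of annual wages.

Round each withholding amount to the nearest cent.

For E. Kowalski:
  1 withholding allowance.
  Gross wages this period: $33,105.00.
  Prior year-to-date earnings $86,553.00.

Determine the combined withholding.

Canton Income Tax: taxable = $33,105.00 − 1×$600.00 = $32,505.00
  $1,110.40 + 18.2% × ($32,505.00 − $17,600.00) = $1,110.40 + 18.2% × $14,905.00 = $3,823.11
Training Fund Levy: 2% × $33,105.00 = $662.10
Total: $3,823.11 + $662.10 = $4,485.21

$4,485.21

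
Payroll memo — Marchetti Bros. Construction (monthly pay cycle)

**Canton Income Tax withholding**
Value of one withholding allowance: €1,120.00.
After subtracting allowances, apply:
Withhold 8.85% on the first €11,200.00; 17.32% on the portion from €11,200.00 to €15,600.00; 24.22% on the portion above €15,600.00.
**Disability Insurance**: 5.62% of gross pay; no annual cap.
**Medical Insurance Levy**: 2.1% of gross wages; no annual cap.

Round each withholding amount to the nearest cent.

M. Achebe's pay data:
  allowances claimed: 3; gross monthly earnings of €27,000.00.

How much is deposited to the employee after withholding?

Canton Income Tax: taxable = €27,000.00 − 3×€1,120.00 = €23,640.00
  €1,753.28 + 24.22% × (€23,640.00 − €15,600.00) = €1,753.28 + 24.22% × €8,040.00 = €3,700.57
Disability Insurance: 5.62% × €27,000.00 = €1,517.40
Medical Insurance Levy: 2.1% × €27,000.00 = €567.00
Total withheld: €3,700.57 + €1,517.40 + €567.00 = €5,784.97
Net pay: €27,000.00 − €5,784.97 = €21,215.03

€21,215.03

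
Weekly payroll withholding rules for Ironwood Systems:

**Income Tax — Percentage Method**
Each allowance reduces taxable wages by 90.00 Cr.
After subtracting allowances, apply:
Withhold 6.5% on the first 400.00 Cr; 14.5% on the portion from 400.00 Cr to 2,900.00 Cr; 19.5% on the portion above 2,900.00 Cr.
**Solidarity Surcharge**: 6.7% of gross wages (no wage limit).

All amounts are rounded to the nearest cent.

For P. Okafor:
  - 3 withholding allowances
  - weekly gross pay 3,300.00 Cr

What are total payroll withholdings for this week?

634.95 Cr

Income Tax: taxable = 3,300.00 Cr − 3×90.00 Cr = 3,030.00 Cr
  388.50 Cr + 19.5% × (3,030.00 Cr − 2,900.00 Cr) = 388.50 Cr + 19.5% × 130.00 Cr = 413.85 Cr
Solidarity Surcharge: 6.7% × 3,300.00 Cr = 221.10 Cr
Total: 413.85 Cr + 221.10 Cr = 634.95 Cr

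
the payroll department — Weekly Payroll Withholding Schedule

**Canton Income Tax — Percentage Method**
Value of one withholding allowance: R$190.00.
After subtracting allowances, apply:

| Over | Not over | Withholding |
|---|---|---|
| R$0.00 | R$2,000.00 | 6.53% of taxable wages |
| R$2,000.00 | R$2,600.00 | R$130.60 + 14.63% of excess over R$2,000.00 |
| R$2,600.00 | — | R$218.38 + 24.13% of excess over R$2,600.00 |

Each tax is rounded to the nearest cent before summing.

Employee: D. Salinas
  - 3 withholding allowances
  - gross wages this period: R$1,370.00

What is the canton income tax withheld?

R$52.24

Canton Income Tax: taxable = R$1,370.00 − 3×R$190.00 = R$800.00
  6.53% × R$800.00 = R$52.24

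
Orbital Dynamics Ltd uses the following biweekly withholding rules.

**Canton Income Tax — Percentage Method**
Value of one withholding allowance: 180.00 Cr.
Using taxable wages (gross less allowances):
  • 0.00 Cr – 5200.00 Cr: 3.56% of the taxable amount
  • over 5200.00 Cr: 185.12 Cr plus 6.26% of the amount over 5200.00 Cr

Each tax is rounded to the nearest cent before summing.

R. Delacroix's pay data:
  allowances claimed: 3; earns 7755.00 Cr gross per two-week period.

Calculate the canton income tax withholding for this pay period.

Canton Income Tax: taxable = 7755.00 Cr − 3×180.00 Cr = 7215.00 Cr
  185.12 Cr + 6.26% × (7215.00 Cr − 5200.00 Cr) = 185.12 Cr + 6.26% × 2015.00 Cr = 311.26 Cr

311.26 Cr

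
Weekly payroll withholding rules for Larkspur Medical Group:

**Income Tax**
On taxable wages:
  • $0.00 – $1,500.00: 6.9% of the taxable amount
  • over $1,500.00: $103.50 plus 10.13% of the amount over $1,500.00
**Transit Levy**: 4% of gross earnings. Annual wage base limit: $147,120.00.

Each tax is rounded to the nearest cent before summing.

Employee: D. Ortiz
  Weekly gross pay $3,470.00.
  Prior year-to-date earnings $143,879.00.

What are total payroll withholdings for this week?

Income Tax: taxable = $3,470.00
  $103.50 + 10.13% × ($3,470.00 − $1,500.00) = $103.50 + 10.13% × $1,970.00 = $303.06
Transit Levy: cap $147,120.00 − YTD $143,879.00 = $3,241.00 subject; 4% × $3,241.00 = $129.64
Total: $303.06 + $129.64 = $432.70

$432.70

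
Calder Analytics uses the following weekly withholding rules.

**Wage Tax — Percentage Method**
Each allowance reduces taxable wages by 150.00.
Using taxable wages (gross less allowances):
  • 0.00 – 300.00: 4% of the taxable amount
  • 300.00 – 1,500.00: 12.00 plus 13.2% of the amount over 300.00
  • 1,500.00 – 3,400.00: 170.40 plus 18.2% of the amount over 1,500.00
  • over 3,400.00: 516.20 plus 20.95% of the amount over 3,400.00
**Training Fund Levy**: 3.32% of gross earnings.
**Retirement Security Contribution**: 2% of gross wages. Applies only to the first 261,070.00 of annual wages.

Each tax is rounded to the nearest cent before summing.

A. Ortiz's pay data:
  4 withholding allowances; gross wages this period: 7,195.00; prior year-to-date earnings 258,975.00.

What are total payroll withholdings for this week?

1,466.32

Wage Tax: taxable = 7,195.00 − 4×150.00 = 6,595.00
  516.20 + 20.95% × (6,595.00 − 3,400.00) = 516.20 + 20.95% × 3,195.00 = 1,185.55
Training Fund Levy: 3.32% × 7,195.00 = 238.87
Retirement Security Contribution: cap 261,070.00 − YTD 258,975.00 = 2,095.00 subject; 2% × 2,095.00 = 41.90
Total: 1,185.55 + 238.87 + 41.90 = 1,466.32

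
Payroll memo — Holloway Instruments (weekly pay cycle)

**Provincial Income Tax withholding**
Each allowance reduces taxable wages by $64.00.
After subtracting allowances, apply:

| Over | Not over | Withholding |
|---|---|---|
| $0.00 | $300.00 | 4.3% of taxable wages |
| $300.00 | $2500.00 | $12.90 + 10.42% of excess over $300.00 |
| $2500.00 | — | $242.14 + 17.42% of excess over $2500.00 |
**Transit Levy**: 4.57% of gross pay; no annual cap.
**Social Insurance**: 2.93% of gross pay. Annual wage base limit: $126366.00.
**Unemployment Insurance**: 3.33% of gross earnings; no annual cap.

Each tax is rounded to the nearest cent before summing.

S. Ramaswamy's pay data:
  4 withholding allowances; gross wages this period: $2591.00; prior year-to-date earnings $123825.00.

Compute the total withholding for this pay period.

Provincial Income Tax: taxable = $2591.00 − 4×$64.00 = $2335.00
  $12.90 + 10.42% × ($2335.00 − $300.00) = $12.90 + 10.42% × $2035.00 = $224.95
Transit Levy: 4.57% × $2591.00 = $118.41
Social Insurance: cap $126366.00 − YTD $123825.00 = $2541.00 subject; 2.93% × $2541.00 = $74.45
Unemployment Insurance: 3.33% × $2591.00 = $86.28
Total: $224.95 + $118.41 + $74.45 + $86.28 = $504.09

$504.09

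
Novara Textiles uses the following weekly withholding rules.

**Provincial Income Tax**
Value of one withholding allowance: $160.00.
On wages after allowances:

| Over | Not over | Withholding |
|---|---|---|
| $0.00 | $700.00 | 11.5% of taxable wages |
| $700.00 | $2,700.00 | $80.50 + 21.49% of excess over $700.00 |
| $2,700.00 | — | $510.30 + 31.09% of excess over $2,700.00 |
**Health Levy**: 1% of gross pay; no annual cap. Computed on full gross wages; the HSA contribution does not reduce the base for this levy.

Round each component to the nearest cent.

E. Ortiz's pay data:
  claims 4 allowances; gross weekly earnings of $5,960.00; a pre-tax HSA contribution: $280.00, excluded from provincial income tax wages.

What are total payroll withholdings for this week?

$1,297.41

Provincial Income Tax: taxable = $5,960.00 − $280.00 − 4×$160.00 = $5,040.00
  $510.30 + 31.09% × ($5,040.00 − $2,700.00) = $510.30 + 31.09% × $2,340.00 = $1,237.81
Health Levy: 1% × $5,960.00 = $59.60
Total: $1,237.81 + $59.60 = $1,297.41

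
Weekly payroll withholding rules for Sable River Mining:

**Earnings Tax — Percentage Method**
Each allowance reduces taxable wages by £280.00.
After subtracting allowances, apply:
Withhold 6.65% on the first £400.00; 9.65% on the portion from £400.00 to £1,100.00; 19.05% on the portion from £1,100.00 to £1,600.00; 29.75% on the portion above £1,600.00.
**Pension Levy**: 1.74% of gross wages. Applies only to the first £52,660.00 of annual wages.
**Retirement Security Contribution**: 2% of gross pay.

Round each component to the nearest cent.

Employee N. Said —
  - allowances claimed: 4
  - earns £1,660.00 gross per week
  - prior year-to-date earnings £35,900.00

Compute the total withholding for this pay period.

£102.19

Earnings Tax: taxable = £1,660.00 − 4×£280.00 = £540.00
  £26.60 + 9.65% × (£540.00 − £400.00) = £26.60 + 9.65% × £140.00 = £40.11
Pension Levy: 1.74% × £1,660.00 = £28.88
Retirement Security Contribution: 2% × £1,660.00 = £33.20
Total: £40.11 + £28.88 + £33.20 = £102.19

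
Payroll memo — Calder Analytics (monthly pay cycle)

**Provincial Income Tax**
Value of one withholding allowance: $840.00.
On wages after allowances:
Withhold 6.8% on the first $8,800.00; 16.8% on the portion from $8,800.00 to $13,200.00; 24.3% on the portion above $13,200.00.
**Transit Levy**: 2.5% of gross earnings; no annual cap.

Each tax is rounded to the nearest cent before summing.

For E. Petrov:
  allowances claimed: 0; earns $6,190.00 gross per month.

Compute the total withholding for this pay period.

$575.67

Provincial Income Tax: taxable = $6,190.00
  6.8% × $6,190.00 = $420.92
Transit Levy: 2.5% × $6,190.00 = $154.75
Total: $420.92 + $154.75 = $575.67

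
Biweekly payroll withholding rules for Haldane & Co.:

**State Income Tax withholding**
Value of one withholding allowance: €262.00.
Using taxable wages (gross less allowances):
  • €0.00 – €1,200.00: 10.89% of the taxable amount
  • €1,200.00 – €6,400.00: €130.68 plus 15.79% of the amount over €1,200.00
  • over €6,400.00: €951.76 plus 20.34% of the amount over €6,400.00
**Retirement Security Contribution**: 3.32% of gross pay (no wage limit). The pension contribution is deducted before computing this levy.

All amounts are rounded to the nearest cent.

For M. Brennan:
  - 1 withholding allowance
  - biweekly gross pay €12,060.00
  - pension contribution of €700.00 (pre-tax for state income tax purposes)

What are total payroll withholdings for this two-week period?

€2,284.48

State Income Tax: taxable = €12,060.00 − €700.00 − 1×€262.00 = €11,098.00
  €951.76 + 20.34% × (€11,098.00 − €6,400.00) = €951.76 + 20.34% × €4,698.00 = €1,907.33
Retirement Security Contribution: 3.32% × €11,360.00 = €377.15
Total: €1,907.33 + €377.15 = €2,284.48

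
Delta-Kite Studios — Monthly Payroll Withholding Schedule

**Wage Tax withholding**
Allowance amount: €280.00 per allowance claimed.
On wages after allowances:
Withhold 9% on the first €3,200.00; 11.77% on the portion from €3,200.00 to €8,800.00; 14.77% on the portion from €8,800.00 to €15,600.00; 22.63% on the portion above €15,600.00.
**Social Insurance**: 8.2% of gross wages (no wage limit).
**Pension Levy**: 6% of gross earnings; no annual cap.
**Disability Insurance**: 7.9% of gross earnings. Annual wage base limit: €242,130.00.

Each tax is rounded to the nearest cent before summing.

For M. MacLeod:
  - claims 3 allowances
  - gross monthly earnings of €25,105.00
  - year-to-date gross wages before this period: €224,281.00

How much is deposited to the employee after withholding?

Wage Tax: taxable = €25,105.00 − 3×€280.00 = €24,265.00
  €1,951.48 + 22.63% × (€24,265.00 − €15,600.00) = €1,951.48 + 22.63% × €8,665.00 = €3,912.37
Social Insurance: 8.2% × €25,105.00 = €2,058.61
Pension Levy: 6% × €25,105.00 = €1,506.30
Disability Insurance: cap €242,130.00 − YTD €224,281.00 = €17,849.00 subject; 7.9% × €17,849.00 = €1,410.07
Total withheld: €3,912.37 + €2,058.61 + €1,506.30 + €1,410.07 = €8,887.35
Net pay: €25,105.00 − €8,887.35 = €16,217.65

€16,217.65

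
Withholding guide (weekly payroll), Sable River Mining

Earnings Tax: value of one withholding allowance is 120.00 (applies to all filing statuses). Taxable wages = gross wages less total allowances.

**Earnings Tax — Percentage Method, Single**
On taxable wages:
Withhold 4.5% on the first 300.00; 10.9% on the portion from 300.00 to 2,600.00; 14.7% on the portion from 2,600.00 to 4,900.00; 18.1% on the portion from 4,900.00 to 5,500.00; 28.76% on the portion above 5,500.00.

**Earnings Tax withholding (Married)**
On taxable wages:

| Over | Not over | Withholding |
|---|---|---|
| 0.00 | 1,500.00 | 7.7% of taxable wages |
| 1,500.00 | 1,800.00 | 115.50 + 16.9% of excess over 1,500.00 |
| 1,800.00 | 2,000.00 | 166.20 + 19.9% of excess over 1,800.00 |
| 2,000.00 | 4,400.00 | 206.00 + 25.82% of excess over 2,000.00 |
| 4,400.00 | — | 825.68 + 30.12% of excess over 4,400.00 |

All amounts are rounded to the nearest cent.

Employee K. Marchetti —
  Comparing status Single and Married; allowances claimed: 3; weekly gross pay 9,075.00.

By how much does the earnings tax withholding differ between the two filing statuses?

489.83

Earnings Tax (Single): taxable = 9,075.00 − 3×120.00 = 8,715.00
  710.90 + 28.76% × (8,715.00 − 5,500.00) = 710.90 + 28.76% × 3,215.00 = 1,635.53
Earnings Tax (Married): taxable = 9,075.00 − 3×120.00 = 8,715.00
  825.68 + 30.12% × (8,715.00 − 4,400.00) = 825.68 + 30.12% × 4,315.00 = 2,125.36
Difference: |1,635.53 − 2,125.36| = 489.83 (higher under Married)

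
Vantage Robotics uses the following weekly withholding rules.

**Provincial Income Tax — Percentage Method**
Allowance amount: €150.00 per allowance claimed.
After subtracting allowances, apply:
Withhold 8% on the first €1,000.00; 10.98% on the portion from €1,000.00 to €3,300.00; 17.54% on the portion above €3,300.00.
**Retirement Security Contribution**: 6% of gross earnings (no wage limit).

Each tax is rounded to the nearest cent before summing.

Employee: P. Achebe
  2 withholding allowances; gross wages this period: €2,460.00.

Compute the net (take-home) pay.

€2,105.03

Provincial Income Tax: taxable = €2,460.00 − 2×€150.00 = €2,160.00
  €80.00 + 10.98% × (€2,160.00 − €1,000.00) = €80.00 + 10.98% × €1,160.00 = €207.37
Retirement Security Contribution: 6% × €2,460.00 = €147.60
Total withheld: €207.37 + €147.60 = €354.97
Net pay: €2,460.00 − €354.97 = €2,105.03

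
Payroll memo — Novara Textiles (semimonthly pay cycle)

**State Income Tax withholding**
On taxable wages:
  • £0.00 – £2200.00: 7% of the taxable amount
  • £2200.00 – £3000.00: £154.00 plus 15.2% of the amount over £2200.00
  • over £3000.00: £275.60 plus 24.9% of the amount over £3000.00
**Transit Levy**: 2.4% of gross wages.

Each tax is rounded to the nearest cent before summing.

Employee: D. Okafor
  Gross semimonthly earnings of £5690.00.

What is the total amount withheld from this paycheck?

State Income Tax: taxable = £5690.00
  £275.60 + 24.9% × (£5690.00 − £3000.00) = £275.60 + 24.9% × £2690.00 = £945.41
Transit Levy: 2.4% × £5690.00 = £136.56
Total: £945.41 + £136.56 = £1081.97

£1081.97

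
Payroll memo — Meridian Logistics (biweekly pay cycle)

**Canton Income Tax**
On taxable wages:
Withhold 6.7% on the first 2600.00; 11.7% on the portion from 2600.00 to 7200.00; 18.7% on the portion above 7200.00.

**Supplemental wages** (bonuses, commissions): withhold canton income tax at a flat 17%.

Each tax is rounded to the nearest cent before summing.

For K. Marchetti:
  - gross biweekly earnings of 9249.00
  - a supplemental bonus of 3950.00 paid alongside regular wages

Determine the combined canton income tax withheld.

Canton Income Tax: taxable = 9249.00
  712.40 + 18.7% × (9249.00 − 7200.00) = 712.40 + 18.7% × 2049.00 = 1095.56
Supplemental (17% flat on bonus): 17% × 3950.00 = 671.50
Total canton income tax: 1095.56 + 671.50 = 1767.06

1767.06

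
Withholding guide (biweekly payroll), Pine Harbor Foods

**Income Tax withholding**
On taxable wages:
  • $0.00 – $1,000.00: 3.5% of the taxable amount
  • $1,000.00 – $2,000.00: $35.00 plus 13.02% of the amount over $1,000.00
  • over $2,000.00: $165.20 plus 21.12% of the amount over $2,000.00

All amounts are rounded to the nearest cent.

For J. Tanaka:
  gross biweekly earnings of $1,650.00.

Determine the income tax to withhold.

$119.63

Income Tax: taxable = $1,650.00
  $35.00 + 13.02% × ($1,650.00 − $1,000.00) = $35.00 + 13.02% × $650.00 = $119.63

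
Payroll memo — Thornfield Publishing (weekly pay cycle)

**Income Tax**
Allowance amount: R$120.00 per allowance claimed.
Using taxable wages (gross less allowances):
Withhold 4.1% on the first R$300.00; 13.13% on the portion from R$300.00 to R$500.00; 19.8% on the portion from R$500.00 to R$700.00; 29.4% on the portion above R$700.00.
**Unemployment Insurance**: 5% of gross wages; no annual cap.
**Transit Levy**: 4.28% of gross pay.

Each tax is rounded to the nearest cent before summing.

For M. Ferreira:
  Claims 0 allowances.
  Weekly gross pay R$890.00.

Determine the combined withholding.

Income Tax: taxable = R$890.00
  R$78.16 + 29.4% × (R$890.00 − R$700.00) = R$78.16 + 29.4% × R$190.00 = R$134.02
Unemployment Insurance: 5% × R$890.00 = R$44.50
Transit Levy: 4.28% × R$890.00 = R$38.09
Total: R$134.02 + R$44.50 + R$38.09 = R$216.61

R$216.61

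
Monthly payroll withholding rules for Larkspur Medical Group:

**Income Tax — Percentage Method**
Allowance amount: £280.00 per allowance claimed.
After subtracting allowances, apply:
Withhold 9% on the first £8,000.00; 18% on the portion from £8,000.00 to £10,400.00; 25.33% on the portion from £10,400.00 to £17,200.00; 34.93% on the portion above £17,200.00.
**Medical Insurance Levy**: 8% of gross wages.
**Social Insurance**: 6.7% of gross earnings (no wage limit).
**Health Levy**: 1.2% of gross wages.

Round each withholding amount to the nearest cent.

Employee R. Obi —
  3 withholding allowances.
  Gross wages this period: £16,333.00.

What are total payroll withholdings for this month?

Income Tax: taxable = £16,333.00 − 3×£280.00 = £15,493.00
  £1,152.00 + 25.33% × (£15,493.00 − £10,400.00) = £1,152.00 + 25.33% × £5,093.00 = £2,442.06
Medical Insurance Levy: 8% × £16,333.00 = £1,306.64
Social Insurance: 6.7% × £16,333.00 = £1,094.31
Health Levy: 1.2% × £16,333.00 = £196.00
Total: £2,442.06 + £1,306.64 + £1,094.31 + £196.00 = £5,039.01

£5,039.01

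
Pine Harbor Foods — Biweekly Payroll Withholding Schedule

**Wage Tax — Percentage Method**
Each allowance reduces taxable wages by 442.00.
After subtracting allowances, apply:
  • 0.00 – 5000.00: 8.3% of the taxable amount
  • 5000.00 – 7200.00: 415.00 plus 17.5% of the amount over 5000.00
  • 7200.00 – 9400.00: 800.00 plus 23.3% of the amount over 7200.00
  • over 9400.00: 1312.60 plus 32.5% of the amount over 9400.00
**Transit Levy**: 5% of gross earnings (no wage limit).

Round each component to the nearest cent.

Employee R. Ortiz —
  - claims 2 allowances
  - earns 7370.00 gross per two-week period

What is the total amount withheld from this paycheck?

Wage Tax: taxable = 7370.00 − 2×442.00 = 6486.00
  415.00 + 17.5% × (6486.00 − 5000.00) = 415.00 + 17.5% × 1486.00 = 675.05
Transit Levy: 5% × 7370.00 = 368.50
Total: 675.05 + 368.50 = 1043.55

1043.55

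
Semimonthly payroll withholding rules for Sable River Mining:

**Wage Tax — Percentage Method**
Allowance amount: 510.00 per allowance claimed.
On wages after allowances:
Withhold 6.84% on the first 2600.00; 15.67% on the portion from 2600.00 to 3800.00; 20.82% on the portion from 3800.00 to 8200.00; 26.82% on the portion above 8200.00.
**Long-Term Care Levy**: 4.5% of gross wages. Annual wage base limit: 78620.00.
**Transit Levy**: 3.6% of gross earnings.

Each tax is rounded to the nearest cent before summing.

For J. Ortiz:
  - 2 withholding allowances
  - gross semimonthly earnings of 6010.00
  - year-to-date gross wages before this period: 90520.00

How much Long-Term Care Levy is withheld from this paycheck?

Long-Term Care Levy: YTD 90520.00 ≥ cap 78620.00 → 0.00

0.00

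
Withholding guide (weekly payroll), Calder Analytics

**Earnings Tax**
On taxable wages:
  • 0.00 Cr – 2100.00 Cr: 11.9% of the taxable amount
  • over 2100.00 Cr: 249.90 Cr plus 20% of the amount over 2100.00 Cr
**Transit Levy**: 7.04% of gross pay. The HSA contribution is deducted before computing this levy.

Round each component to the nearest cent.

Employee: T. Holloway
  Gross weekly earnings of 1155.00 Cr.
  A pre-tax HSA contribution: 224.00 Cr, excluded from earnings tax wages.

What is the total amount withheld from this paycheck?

176.33 Cr

Earnings Tax: taxable = 1155.00 Cr − 224.00 Cr = 931.00 Cr
  11.9% × 931.00 Cr = 110.79 Cr
Transit Levy: 7.04% × 931.00 Cr = 65.54 Cr
Total: 110.79 Cr + 65.54 Cr = 176.33 Cr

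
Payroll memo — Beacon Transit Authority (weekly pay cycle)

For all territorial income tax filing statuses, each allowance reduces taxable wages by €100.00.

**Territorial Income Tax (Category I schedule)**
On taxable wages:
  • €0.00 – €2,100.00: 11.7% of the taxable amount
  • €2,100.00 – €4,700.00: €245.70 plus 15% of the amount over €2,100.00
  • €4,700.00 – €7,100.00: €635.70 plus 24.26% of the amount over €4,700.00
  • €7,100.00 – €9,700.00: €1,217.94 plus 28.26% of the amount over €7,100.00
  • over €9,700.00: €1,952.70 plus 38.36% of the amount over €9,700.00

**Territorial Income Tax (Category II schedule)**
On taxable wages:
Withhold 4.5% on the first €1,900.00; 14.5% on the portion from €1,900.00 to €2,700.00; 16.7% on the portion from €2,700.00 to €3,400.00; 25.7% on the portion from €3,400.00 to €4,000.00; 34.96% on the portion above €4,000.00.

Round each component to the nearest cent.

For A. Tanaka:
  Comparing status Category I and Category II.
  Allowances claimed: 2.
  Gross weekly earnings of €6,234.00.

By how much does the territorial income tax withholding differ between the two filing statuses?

Territorial Income Tax (Category I): taxable = €6,234.00 − 2×€100.00 = €6,034.00
  €635.70 + 24.26% × (€6,034.00 − €4,700.00) = €635.70 + 24.26% × €1,334.00 = €959.33
Territorial Income Tax (Category II): taxable = €6,234.00 − 2×€100.00 = €6,034.00
  €472.60 + 34.96% × (€6,034.00 − €4,000.00) = €472.60 + 34.96% × €2,034.00 = €1,183.69
Difference: |€959.33 − €1,183.69| = €224.36 (higher under Category II)

€224.36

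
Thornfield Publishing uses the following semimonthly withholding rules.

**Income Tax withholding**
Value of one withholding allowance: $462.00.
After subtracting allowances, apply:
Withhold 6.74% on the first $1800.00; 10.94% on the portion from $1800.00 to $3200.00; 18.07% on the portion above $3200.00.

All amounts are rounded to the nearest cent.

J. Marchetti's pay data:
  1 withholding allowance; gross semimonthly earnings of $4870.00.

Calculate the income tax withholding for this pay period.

$492.77

Income Tax: taxable = $4870.00 − 1×$462.00 = $4408.00
  $274.48 + 18.07% × ($4408.00 − $3200.00) = $274.48 + 18.07% × $1208.00 = $492.77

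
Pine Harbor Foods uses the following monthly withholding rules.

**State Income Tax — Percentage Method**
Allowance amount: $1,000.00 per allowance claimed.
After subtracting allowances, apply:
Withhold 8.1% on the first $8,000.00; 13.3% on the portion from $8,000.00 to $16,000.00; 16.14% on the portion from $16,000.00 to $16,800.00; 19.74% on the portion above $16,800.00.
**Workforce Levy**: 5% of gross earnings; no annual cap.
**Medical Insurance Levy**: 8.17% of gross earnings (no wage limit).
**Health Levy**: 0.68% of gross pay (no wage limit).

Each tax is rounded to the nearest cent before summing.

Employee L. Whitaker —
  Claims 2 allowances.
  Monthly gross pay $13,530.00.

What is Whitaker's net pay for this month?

$10,538.61

State Income Tax: taxable = $13,530.00 − 2×$1,000.00 = $11,530.00
  $648.00 + 13.3% × ($11,530.00 − $8,000.00) = $648.00 + 13.3% × $3,530.00 = $1,117.49
Workforce Levy: 5% × $13,530.00 = $676.50
Medical Insurance Levy: 8.17% × $13,530.00 = $1,105.40
Health Levy: 0.68% × $13,530.00 = $92.00
Total withheld: $1,117.49 + $676.50 + $1,105.40 + $92.00 = $2,991.39
Net pay: $13,530.00 − $2,991.39 = $10,538.61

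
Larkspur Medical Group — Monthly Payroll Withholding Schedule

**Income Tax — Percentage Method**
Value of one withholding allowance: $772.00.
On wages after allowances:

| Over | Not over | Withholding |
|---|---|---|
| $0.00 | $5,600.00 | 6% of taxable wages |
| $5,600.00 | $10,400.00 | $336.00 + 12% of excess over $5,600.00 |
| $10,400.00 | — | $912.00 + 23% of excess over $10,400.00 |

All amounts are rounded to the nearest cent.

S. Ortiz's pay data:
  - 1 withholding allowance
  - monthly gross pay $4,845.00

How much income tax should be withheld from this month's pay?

Income Tax: taxable = $4,845.00 − 1×$772.00 = $4,073.00
  6% × $4,073.00 = $244.38

$244.38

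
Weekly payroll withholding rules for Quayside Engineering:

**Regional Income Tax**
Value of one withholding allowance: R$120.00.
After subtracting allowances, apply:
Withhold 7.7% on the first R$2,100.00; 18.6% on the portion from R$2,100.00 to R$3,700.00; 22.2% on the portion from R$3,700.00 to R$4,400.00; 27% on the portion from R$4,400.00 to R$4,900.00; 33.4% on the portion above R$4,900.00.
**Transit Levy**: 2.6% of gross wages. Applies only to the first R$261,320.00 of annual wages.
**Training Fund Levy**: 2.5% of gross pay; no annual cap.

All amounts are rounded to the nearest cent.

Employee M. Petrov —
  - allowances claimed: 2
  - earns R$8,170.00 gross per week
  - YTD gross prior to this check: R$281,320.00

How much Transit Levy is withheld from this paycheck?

Transit Levy: YTD R$281,320.00 ≥ cap R$261,320.00 → R$0.00

R$0.00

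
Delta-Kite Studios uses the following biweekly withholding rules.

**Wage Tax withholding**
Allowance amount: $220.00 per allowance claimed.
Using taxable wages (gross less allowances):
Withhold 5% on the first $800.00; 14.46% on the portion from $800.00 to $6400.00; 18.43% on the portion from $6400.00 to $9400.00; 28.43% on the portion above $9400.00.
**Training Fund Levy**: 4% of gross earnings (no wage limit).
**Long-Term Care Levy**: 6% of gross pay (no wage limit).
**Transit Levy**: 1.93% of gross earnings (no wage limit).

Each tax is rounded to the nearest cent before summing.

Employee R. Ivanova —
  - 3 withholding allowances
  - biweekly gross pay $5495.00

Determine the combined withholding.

Wage Tax: taxable = $5495.00 − 3×$220.00 = $4835.00
  $40.00 + 14.46% × ($4835.00 − $800.00) = $40.00 + 14.46% × $4035.00 = $623.46
Training Fund Levy: 4% × $5495.00 = $219.80
Long-Term Care Levy: 6% × $5495.00 = $329.70
Transit Levy: 1.93% × $5495.00 = $106.05
Total: $623.46 + $219.80 + $329.70 + $106.05 = $1279.01

$1279.01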